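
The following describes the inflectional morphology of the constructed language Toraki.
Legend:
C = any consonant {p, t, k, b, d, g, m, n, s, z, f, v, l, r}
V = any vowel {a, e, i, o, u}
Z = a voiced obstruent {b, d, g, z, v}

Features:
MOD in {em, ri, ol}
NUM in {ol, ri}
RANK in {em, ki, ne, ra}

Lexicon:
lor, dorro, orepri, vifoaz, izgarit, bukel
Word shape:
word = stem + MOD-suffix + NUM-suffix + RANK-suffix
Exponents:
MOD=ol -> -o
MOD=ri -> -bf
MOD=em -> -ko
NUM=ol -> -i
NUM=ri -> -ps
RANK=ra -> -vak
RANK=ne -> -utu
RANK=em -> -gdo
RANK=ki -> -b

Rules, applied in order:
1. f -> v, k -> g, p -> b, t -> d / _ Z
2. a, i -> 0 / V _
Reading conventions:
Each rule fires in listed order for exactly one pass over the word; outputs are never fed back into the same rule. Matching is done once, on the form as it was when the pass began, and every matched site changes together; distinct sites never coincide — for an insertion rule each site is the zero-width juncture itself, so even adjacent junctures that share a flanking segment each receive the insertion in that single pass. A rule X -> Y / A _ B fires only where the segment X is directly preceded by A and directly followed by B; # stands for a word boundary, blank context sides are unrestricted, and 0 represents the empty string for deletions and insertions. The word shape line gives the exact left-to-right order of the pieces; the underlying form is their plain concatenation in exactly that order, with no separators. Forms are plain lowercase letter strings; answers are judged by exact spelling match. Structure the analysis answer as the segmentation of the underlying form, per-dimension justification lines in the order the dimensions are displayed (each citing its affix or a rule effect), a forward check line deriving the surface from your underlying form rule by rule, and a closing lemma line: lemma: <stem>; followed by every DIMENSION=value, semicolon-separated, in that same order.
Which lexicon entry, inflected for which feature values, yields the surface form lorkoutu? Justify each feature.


underlying: lor-ko-i-utu
MOD=em - signalled by the affix -ko
NUM=ol - signalled by the affix -i
RANK=ne - signalled by the affix -utu
check: lorkoiutu -> lorkoiutu -> lorkoutu
lemma: lor; MOD=em; NUM=ol; RANK=ne


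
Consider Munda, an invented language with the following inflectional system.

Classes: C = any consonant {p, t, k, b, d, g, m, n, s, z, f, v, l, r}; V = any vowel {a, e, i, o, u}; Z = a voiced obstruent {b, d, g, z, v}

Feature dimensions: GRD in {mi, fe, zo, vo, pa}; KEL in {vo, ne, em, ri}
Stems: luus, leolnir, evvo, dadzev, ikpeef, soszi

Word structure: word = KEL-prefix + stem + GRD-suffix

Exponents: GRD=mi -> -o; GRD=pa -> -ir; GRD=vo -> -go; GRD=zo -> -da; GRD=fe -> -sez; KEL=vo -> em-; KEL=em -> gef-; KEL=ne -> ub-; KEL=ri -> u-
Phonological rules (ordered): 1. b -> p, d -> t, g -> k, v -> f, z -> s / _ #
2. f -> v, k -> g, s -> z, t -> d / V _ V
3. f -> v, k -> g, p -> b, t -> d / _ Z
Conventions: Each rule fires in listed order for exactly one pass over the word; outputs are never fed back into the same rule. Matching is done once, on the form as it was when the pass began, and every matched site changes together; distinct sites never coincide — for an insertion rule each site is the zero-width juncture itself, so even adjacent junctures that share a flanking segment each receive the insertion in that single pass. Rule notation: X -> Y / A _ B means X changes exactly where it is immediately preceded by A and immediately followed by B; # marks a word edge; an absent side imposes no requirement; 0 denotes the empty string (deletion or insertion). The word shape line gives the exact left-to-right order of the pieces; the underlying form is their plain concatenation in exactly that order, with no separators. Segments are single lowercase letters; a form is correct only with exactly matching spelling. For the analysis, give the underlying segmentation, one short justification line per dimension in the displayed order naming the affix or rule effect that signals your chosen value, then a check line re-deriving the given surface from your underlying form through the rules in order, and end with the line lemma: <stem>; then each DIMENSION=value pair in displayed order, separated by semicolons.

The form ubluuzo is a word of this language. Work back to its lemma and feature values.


underlying: ub-luus-o
GRD=mi - signalled by the affix -o
KEL=ne - signalled by the affix ub-
check: ubluuso -> ubluuso -> ubluuzo -> ubluuzo
lemma: luus; GRD=mi; KEL=ne


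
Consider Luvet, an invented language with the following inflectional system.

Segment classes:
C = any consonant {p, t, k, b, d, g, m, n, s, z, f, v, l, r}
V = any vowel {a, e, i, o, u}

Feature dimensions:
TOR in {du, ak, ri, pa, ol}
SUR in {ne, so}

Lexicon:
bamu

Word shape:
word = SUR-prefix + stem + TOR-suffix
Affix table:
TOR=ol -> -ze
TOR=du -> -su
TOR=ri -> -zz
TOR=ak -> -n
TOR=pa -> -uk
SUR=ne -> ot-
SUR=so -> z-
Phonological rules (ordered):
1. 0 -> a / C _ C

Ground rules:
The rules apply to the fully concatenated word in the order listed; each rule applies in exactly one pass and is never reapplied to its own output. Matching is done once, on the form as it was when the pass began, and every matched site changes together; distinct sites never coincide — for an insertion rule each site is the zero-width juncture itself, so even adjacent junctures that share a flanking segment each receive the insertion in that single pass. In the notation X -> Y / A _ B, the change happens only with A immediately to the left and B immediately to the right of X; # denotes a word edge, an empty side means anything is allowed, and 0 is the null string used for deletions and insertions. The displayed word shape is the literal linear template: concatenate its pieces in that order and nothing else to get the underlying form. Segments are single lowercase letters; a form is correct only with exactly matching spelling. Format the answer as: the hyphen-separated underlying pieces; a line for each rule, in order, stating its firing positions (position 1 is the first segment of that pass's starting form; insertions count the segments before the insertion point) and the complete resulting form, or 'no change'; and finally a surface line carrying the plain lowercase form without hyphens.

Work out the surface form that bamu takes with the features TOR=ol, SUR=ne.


underlying: ot-bamu-ze
1. 0 -> a / C _ C: inserts after position(s) 2: otabamuze
surface: otabamuze


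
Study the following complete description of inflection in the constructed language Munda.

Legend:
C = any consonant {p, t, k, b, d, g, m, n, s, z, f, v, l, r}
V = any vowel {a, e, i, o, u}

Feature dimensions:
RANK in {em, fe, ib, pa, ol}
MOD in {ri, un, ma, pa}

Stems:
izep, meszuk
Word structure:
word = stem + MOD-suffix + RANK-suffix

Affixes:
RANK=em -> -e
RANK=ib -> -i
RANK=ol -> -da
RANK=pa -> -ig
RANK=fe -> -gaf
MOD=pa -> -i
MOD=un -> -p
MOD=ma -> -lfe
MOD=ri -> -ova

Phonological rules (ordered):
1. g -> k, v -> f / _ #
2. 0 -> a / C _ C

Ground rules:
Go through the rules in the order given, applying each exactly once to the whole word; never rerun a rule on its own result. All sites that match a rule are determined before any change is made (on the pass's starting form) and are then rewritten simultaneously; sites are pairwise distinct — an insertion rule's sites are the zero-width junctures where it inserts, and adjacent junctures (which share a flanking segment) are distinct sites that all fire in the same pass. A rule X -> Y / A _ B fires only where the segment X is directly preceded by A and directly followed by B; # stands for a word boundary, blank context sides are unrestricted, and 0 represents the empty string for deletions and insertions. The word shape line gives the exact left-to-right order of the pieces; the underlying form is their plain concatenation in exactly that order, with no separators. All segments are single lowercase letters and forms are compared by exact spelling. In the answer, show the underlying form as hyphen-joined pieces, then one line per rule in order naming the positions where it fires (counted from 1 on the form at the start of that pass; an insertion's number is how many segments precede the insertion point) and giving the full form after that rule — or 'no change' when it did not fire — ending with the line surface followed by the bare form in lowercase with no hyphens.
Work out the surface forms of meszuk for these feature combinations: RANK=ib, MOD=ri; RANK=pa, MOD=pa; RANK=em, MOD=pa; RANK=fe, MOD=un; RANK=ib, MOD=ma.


cell RANK=ib, MOD=ri:
underlying: meszuk-ova-i
1. g -> k, v -> f / _ #: no change
2. 0 -> a / C _ C: inserts after position(s) 3: mesazukovai
surface: mesazukovai

cell RANK=pa, MOD=pa:
underlying: meszuk-i-ig
1. g -> k, v -> f / _ #: fires at position(s) 9: meszukiik
2. 0 -> a / C _ C: inserts after position(s) 3: mesazukiik
surface: mesazukiik

cell RANK=em, MOD=pa:
underlying: meszuk-i-e
1. g -> k, v -> f / _ #: no change
2. 0 -> a / C _ C: inserts after position(s) 3: mesazukie
surface: mesazukie

cell RANK=fe, MOD=un:
underlying: meszuk-p-gaf
1. g -> k, v -> f / _ #: no change
2. 0 -> a / C _ C: inserts after position(s) 3, 6, 7: mesazukapagaf
surface: mesazukapagaf

cell RANK=ib, MOD=ma:
underlying: meszuk-lfe-i
1. g -> k, v -> f / _ #: no change
2. 0 -> a / C _ C: inserts after position(s) 3, 6, 7: mesazukalafei
surface: mesazukalafei


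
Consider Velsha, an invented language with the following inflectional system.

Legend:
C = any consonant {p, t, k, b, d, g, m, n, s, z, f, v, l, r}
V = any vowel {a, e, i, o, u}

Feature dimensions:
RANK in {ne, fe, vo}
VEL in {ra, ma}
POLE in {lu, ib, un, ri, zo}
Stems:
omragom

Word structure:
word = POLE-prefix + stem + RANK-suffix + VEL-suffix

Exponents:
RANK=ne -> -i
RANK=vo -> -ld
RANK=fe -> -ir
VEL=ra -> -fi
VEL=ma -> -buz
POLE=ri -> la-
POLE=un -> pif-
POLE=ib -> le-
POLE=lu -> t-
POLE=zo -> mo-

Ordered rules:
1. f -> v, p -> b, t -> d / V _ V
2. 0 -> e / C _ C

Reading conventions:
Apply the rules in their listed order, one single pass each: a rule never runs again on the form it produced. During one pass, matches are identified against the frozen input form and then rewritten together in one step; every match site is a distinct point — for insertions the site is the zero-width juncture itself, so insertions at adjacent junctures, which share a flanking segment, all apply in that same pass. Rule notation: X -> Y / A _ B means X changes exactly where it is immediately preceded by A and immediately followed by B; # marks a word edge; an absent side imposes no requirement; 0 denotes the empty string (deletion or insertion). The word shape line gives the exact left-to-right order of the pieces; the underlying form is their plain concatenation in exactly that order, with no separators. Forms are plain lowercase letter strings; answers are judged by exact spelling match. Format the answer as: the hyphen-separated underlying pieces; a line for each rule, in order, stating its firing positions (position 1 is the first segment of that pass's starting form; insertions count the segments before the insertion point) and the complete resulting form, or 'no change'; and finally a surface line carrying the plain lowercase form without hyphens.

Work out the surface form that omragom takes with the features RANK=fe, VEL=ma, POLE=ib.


underlying: le-omragom-ir-buz
1. f -> v, p -> b, t -> d / V _ V: no change
2. 0 -> e / C _ C: inserts after position(s) 4, 11: leomeragomirebuz
surface: leomeragomirebuz


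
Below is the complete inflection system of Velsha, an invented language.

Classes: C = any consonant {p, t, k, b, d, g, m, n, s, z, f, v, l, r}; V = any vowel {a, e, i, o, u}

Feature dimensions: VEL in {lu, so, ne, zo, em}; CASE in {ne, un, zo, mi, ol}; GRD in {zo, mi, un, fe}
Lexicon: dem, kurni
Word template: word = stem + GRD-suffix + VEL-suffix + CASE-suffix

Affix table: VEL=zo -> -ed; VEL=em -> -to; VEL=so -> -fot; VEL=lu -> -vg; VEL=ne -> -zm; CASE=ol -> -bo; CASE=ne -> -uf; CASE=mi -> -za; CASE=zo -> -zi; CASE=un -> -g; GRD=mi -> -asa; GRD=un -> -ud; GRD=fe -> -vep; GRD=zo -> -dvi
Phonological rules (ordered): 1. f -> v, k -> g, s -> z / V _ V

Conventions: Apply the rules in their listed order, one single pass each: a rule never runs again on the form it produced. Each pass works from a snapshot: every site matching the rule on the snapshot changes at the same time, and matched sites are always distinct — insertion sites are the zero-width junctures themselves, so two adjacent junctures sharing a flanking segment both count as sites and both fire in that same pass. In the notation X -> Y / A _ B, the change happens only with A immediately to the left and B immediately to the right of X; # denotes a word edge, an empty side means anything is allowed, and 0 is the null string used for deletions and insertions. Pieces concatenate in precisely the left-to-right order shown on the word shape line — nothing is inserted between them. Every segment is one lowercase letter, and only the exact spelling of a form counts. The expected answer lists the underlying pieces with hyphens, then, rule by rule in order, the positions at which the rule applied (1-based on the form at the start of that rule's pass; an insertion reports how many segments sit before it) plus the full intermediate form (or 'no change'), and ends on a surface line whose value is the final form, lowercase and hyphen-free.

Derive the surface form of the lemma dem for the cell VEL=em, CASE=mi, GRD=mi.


underlying: dem-asa-to-za
1. f -> v, k -> g, s -> z / V _ V: fires at position(s) 5: demazatoza
surface: demazatoza


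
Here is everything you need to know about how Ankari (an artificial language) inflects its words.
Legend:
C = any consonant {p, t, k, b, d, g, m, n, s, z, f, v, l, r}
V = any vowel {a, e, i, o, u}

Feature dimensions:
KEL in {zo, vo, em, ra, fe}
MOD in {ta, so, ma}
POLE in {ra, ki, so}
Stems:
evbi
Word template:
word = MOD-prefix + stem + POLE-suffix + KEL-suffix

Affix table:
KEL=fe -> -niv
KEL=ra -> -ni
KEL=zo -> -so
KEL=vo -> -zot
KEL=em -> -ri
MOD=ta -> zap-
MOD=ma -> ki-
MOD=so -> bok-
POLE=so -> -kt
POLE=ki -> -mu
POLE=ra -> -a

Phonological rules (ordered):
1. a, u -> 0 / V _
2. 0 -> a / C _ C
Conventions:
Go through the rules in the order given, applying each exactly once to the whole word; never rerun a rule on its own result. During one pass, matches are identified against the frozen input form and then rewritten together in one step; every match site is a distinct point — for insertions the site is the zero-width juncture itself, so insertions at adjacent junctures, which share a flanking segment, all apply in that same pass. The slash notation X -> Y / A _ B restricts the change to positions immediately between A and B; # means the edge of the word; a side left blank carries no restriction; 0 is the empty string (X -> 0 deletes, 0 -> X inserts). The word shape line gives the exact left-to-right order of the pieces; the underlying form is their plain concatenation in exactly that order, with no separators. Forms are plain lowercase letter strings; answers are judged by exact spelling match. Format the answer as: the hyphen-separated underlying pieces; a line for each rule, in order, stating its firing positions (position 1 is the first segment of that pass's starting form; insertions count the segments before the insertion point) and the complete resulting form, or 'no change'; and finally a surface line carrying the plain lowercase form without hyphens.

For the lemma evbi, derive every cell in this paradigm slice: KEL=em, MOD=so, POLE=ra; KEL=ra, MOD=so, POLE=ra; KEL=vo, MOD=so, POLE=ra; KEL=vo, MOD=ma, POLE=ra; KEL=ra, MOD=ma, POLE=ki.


cell KEL=em, MOD=so, POLE=ra:
underlying: bok-evbi-a-ri
1. a, u -> 0 / V _: fires at position(s) 8: bokevbiri
2. 0 -> a / C _ C: inserts after position(s) 5: bokevabiri
surface: bokevabiri

cell KEL=ra, MOD=so, POLE=ra:
underlying: bok-evbi-a-ni
1. a, u -> 0 / V _: fires at position(s) 8: bokevbini
2. 0 -> a / C _ C: inserts after position(s) 5: bokevabini
surface: bokevabini

cell KEL=vo, MOD=so, POLE=ra:
underlying: bok-evbi-a-zot
1. a, u -> 0 / V _: fires at position(s) 8: bokevbizot
2. 0 -> a / C _ C: inserts after position(s) 5: bokevabizot
surface: bokevabizot

cell KEL=vo, MOD=ma, POLE=ra:
underlying: ki-evbi-a-zot
1. a, u -> 0 / V _: fires at position(s) 7: kievbizot
2. 0 -> a / C _ C: inserts after position(s) 4: kievabizot
surface: kievabizot

cell KEL=ra, MOD=ma, POLE=ki:
underlying: ki-evbi-mu-ni
1. a, u -> 0 / V _: no change
2. 0 -> a / C _ C: inserts after position(s) 4: kievabimuni
surface: kievabimuni


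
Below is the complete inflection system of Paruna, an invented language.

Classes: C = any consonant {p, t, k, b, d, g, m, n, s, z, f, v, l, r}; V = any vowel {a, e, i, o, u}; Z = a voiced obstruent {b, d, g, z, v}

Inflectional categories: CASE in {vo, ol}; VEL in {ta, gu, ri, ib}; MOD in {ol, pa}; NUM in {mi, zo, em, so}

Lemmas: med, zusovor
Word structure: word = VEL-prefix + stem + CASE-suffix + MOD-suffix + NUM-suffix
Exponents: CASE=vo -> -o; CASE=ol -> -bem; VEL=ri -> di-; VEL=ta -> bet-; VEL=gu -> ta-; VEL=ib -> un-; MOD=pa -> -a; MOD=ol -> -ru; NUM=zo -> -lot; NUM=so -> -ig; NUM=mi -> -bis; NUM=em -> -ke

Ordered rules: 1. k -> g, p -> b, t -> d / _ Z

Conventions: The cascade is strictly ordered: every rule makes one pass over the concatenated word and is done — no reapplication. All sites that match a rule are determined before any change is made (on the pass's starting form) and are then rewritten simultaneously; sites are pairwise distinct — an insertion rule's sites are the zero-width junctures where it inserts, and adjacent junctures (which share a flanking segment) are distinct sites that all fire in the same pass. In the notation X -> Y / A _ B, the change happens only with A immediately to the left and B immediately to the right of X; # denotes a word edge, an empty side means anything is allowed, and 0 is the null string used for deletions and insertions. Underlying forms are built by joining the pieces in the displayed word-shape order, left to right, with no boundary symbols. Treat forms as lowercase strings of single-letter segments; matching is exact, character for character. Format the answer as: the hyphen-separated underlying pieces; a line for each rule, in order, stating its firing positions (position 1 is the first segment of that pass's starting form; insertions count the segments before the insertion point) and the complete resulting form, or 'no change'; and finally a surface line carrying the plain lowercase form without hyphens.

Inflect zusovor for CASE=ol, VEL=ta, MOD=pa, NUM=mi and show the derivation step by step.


underlying: bet-zusovor-bem-a-bis
1. k -> g, p -> b, t -> d / _ Z: fires at position(s) 3: bedzusovorbemabis
surface: bedzusovorbemabis


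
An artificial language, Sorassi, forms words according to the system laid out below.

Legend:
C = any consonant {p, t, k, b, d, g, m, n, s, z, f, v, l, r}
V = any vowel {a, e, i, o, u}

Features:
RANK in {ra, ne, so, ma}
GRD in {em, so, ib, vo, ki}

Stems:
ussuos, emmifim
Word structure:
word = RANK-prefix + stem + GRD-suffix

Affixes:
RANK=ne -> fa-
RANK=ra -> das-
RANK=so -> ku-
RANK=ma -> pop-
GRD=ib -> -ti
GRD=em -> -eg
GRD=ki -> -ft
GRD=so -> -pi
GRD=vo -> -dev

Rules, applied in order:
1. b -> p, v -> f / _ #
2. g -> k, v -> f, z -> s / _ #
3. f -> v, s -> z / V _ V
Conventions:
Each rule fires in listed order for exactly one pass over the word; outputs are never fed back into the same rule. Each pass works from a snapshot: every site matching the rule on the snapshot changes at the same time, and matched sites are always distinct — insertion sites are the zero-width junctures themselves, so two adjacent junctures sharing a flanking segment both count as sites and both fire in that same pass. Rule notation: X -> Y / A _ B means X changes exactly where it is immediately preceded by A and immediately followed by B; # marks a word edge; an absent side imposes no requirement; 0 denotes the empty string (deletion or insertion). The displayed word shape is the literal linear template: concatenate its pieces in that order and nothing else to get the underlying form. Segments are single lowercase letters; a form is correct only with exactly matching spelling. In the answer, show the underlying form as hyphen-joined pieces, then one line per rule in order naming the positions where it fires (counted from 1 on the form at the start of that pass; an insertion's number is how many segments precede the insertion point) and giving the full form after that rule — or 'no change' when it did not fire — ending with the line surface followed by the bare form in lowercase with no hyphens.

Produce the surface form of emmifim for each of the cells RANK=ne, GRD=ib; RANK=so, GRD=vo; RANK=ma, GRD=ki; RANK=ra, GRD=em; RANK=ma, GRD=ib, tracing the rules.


cell RANK=ne, GRD=ib:
underlying: fa-emmifim-ti
1. b -> p, v -> f / _ #: no change
2. g -> k, v -> f, z -> s / _ #: no change
3. f -> v, s -> z / V _ V: fires at position(s) 7: faemmivimti
surface: faemmivimti

cell RANK=so, GRD=vo:
underlying: ku-emmifim-dev
1. b -> p, v -> f / _ #: fires at position(s) 12: kuemmifimdef
2. g -> k, v -> f, z -> s / _ #: no change
3. f -> v, s -> z / V _ V: fires at position(s) 7: kuemmivimdef
surface: kuemmivimdef

cell RANK=ma, GRD=ki:
underlying: pop-emmifim-ft
1. b -> p, v -> f / _ #: no change
2. g -> k, v -> f, z -> s / _ #: no change
3. f -> v, s -> z / V _ V: fires at position(s) 8: popemmivimft
surface: popemmivimft

cell RANK=ra, GRD=em:
underlying: das-emmifim-eg
1. b -> p, v -> f / _ #: no change
2. g -> k, v -> f, z -> s / _ #: fires at position(s) 12: dasemmifimek
3. f -> v, s -> z / V _ V: fires at position(s) 3, 8: dazemmivimek
surface: dazemmivimek

cell RANK=ma, GRD=ib:
underlying: pop-emmifim-ti
1. b -> p, v -> f / _ #: no change
2. g -> k, v -> f, z -> s / _ #: no change
3. f -> v, s -> z / V _ V: fires at position(s) 8: popemmivimti
surface: popemmivimti


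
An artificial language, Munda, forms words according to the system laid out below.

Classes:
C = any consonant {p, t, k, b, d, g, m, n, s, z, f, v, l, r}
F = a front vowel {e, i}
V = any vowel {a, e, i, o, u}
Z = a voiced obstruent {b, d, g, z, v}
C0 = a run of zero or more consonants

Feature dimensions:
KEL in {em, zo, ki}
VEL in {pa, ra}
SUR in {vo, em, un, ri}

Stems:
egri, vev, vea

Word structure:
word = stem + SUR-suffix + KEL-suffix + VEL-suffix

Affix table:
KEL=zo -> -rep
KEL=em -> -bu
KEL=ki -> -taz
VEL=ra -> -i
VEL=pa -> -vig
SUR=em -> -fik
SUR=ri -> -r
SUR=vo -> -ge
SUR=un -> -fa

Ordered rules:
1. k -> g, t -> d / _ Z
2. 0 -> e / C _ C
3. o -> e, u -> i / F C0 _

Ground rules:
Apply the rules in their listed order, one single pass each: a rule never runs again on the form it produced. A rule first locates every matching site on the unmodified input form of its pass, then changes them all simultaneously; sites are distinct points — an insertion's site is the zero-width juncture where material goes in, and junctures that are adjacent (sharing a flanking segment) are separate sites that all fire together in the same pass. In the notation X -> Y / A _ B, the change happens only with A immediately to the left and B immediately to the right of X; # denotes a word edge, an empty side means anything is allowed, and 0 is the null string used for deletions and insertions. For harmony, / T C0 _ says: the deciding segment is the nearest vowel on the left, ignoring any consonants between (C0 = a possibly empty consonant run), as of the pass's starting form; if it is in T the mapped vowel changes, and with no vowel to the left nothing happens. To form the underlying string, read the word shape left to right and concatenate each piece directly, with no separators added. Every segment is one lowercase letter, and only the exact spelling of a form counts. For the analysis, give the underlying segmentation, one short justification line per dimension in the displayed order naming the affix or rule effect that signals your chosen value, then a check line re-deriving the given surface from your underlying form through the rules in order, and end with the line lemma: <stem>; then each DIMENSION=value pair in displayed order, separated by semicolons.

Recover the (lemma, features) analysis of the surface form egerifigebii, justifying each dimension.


underlying: egri-fik-bu-i
KEL=em - signalled by the affix -bu
VEL=ra - signalled by the affix -i
SUR=em - signalled by the affix -fik
check: egrifikbui -> egrifigbui -> egerifigebui -> egerifigebii
lemma: egri; KEL=em; VEL=ra; SUR=em


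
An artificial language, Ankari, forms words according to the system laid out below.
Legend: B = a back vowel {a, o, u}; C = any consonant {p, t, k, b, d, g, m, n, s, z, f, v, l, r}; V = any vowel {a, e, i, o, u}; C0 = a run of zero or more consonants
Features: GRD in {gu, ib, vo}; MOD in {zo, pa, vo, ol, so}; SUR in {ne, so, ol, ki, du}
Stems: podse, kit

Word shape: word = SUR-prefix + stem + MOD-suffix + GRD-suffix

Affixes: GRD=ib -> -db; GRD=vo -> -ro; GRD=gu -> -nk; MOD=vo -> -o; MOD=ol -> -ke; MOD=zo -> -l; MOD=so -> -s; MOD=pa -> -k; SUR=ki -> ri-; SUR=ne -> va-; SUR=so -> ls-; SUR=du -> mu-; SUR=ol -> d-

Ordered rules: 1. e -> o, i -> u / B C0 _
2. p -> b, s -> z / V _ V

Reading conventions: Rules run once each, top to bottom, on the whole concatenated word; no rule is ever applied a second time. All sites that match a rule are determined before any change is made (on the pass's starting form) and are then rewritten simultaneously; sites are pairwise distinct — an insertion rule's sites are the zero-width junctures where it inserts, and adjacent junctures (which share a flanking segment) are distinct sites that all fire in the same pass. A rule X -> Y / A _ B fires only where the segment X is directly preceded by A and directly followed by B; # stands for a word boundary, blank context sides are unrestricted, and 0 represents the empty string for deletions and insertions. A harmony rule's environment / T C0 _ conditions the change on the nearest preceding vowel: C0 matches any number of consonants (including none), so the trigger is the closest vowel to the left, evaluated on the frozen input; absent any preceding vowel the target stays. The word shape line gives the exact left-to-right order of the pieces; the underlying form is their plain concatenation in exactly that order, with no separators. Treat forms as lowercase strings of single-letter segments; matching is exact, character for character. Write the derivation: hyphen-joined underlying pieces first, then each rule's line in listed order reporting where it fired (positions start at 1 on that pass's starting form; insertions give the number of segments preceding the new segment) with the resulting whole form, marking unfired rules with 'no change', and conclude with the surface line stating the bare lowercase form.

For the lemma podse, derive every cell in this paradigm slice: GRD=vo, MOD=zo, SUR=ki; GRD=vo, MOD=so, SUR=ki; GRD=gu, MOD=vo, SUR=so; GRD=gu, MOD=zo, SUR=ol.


cell GRD=vo, MOD=zo, SUR=ki:
underlying: ri-podse-l-ro
1. e -> o, i -> u / B C0 _: fires at position(s) 7: ripodsolro
2. p -> b, s -> z / V _ V: fires at position(s) 3: ribodsolro
surface: ribodsolro

cell GRD=vo, MOD=so, SUR=ki:
underlying: ri-podse-s-ro
1. e -> o, i -> u / B C0 _: fires at position(s) 7: ripodsosro
2. p -> b, s -> z / V _ V: fires at position(s) 3: ribodsosro
surface: ribodsosro

cell GRD=gu, MOD=vo, SUR=so:
underlying: ls-podse-o-nk
1. e -> o, i -> u / B C0 _: fires at position(s) 7: lspodsoonk
2. p -> b, s -> z / V _ V: no change
surface: lspodsoonk

cell GRD=gu, MOD=zo, SUR=ol:
underlying: d-podse-l-nk
1. e -> o, i -> u / B C0 _: fires at position(s) 6: dpodsolnk
2. p -> b, s -> z / V _ V: no change
surface: dpodsolnk


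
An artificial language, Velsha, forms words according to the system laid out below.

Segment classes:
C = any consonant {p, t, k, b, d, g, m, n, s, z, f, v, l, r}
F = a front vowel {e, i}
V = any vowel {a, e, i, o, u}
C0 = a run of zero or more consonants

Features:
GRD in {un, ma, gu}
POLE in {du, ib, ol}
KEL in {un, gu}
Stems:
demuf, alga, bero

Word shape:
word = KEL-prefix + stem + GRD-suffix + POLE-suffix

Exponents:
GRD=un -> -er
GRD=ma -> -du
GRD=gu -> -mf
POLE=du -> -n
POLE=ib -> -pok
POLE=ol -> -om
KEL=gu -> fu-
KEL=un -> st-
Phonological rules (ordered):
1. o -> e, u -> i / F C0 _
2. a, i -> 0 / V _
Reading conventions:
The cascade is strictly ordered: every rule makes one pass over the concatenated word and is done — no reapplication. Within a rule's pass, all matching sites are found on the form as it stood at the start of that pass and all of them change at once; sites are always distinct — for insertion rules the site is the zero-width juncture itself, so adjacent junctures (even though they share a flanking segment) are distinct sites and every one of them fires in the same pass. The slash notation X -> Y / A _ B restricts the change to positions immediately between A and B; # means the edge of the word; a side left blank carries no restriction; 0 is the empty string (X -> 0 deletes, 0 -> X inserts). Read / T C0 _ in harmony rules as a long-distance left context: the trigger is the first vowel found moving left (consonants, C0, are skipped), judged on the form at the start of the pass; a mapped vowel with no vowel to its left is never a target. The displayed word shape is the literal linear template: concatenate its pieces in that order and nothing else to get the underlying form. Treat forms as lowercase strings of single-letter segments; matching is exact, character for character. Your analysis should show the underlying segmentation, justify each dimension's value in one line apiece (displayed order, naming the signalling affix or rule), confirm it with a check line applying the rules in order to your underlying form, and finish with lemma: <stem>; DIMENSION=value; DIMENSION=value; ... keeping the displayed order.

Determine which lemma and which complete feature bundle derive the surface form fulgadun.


underlying: fu-alga-du-n
GRD=ma - signalled by the affix -du
POLE=du - signalled by the affix -n
KEL=gu - signalled by the affix fu-
check: fualgadun -> fualgadun -> fulgadun
lemma: alga; GRD=ma; POLE=du; KEL=gu


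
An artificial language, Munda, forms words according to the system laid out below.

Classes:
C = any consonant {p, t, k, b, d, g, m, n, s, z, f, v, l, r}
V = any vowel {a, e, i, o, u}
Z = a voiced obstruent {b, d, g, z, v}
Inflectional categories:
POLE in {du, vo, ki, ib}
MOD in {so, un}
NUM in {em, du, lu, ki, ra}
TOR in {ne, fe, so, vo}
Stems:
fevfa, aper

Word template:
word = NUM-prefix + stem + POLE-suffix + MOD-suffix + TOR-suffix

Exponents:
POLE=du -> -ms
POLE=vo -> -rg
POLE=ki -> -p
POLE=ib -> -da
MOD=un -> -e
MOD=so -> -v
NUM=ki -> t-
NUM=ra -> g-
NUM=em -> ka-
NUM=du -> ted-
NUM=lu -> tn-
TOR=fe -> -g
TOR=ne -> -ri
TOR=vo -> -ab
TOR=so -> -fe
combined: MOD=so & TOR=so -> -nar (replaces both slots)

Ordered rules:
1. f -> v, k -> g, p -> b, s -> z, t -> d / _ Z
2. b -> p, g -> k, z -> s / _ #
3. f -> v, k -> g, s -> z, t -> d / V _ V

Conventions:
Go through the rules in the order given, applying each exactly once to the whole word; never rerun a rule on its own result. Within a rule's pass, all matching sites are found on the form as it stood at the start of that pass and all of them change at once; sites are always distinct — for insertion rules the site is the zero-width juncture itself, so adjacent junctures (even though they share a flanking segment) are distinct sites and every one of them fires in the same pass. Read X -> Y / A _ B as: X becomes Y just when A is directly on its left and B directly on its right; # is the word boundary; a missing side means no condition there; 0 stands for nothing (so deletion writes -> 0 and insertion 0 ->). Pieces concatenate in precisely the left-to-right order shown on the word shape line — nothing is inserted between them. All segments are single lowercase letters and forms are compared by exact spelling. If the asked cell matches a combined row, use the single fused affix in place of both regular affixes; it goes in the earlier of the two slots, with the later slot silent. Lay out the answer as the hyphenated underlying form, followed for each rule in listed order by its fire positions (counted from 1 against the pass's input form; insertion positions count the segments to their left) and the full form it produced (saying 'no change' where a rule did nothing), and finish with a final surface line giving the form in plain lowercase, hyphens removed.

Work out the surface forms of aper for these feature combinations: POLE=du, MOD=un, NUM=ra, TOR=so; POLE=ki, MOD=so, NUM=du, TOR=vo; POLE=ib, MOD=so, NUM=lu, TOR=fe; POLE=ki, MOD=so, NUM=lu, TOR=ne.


cell POLE=du, MOD=un, NUM=ra, TOR=so:
underlying: g-aper-ms-e-fe
1. f -> v, k -> g, p -> b, s -> z, t -> d / _ Z: no change
2. b -> p, g -> k, z -> s / _ #: no change
3. f -> v, k -> g, s -> z, t -> d / V _ V: fires at position(s) 9: gapermseve
surface: gapermseve

cell POLE=ki, MOD=so, NUM=du, TOR=vo:
underlying: ted-aper-p-v-ab
1. f -> v, k -> g, p -> b, s -> z, t -> d / _ Z: fires at position(s) 8: tedaperbvab
2. b -> p, g -> k, z -> s / _ #: fires at position(s) 11: tedaperbvap
3. f -> v, k -> g, s -> z, t -> d / V _ V: no change
surface: tedaperbvap

cell POLE=ib, MOD=so, NUM=lu, TOR=fe:
underlying: tn-aper-da-v-g
1. f -> v, k -> g, p -> b, s -> z, t -> d / _ Z: no change
2. b -> p, g -> k, z -> s / _ #: fires at position(s) 10: tnaperdavk
3. f -> v, k -> g, s -> z, t -> d / V _ V: no change
surface: tnaperdavk

cell POLE=ki, MOD=so, NUM=lu, TOR=ne:
underlying: tn-aper-p-v-ri
1. f -> v, k -> g, p -> b, s -> z, t -> d / _ Z: fires at position(s) 7: tnaperbvri
2. b -> p, g -> k, z -> s / _ #: no change
3. f -> v, k -> g, s -> z, t -> d / V _ V: no change
surface: tnaperbvri


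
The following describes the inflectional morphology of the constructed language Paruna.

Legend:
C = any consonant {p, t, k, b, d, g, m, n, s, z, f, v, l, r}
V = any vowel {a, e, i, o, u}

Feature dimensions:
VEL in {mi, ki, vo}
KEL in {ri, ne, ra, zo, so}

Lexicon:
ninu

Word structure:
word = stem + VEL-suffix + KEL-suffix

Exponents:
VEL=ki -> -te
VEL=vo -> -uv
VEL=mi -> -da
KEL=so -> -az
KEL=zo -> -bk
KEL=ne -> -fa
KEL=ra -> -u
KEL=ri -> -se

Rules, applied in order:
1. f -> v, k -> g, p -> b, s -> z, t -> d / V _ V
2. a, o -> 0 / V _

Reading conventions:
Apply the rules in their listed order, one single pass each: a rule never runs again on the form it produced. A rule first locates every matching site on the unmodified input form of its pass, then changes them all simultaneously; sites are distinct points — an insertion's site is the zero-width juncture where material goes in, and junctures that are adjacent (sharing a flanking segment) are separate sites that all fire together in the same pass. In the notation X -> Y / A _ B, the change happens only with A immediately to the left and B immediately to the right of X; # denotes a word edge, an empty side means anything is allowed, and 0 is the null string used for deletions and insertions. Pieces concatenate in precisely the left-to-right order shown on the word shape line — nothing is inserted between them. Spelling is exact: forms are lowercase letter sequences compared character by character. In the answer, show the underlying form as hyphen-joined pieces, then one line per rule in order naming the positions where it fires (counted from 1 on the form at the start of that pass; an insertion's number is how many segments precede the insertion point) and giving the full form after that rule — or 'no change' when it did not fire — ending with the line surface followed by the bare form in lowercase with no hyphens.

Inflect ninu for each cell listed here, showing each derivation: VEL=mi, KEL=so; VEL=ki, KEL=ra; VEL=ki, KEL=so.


cell VEL=mi, KEL=so:
underlying: ninu-da-az
1. f -> v, k -> g, p -> b, s -> z, t -> d / V _ V: no change
2. a, o -> 0 / V _: fires at position(s) 7: ninudaz
surface: ninudaz

cell VEL=ki, KEL=ra:
underlying: ninu-te-u
1. f -> v, k -> g, p -> b, s -> z, t -> d / V _ V: fires at position(s) 5: ninudeu
2. a, o -> 0 / V _: no change
surface: ninudeu

cell VEL=ki, KEL=so:
underlying: ninu-te-az
1. f -> v, k -> g, p -> b, s -> z, t -> d / V _ V: fires at position(s) 5: ninudeaz
2. a, o -> 0 / V _: fires at position(s) 7: ninudez
surface: ninudez


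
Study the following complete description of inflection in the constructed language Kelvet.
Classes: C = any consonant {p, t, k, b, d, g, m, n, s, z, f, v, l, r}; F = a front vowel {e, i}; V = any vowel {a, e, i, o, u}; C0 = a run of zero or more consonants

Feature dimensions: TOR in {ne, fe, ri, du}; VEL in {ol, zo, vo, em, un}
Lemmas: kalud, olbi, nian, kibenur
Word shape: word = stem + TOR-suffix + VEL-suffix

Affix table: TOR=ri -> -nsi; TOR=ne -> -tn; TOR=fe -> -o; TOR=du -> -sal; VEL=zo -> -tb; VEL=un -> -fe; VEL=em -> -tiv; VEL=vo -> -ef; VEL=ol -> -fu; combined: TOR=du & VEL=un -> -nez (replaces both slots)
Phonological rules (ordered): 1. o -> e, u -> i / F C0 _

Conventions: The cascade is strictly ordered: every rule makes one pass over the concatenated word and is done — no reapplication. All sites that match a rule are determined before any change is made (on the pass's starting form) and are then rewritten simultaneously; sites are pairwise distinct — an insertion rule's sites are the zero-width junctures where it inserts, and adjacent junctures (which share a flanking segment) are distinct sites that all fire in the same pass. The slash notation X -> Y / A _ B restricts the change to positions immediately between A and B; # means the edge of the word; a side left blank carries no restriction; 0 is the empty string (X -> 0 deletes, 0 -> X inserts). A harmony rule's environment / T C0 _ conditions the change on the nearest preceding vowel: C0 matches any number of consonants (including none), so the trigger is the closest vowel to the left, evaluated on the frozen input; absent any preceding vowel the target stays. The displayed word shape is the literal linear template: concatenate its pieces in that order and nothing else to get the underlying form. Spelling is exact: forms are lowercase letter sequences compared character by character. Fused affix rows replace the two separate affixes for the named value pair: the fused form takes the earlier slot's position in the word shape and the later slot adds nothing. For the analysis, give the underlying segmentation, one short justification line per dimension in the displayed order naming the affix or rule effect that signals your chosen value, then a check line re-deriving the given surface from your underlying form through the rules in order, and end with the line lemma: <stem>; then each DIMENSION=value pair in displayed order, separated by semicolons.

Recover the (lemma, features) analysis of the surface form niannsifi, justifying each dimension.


underlying: nian-nsi-fu
TOR=ri - signalled by the affix -nsi
VEL=ol - signalled by the affix -fu
check: niannsifu -> niannsifi
lemma: nian; TOR=ri; VEL=ol


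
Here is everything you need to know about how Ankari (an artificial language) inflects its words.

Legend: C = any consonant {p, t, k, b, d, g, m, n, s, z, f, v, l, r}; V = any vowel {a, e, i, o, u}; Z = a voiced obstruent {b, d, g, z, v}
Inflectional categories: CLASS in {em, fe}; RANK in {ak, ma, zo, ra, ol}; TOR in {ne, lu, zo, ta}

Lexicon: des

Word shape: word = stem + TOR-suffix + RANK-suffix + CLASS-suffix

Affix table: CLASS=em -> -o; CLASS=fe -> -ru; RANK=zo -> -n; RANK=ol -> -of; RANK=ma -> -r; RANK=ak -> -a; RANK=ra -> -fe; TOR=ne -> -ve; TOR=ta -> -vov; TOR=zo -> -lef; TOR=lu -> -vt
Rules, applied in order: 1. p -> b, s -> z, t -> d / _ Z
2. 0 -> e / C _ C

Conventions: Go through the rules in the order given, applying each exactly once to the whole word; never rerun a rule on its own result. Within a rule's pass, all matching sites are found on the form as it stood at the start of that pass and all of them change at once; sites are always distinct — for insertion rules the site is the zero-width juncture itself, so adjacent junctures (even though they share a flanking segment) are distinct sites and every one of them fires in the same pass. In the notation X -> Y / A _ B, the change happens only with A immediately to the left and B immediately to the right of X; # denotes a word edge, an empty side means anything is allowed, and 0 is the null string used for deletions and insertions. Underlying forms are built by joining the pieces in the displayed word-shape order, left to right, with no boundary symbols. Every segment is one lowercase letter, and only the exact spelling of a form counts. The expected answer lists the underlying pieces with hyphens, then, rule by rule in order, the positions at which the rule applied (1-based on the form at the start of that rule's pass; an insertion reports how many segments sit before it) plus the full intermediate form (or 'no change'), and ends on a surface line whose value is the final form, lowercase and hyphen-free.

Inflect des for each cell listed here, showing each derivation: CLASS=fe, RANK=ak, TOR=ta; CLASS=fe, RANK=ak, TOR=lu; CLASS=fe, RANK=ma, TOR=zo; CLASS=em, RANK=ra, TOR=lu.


cell CLASS=fe, RANK=ak, TOR=ta:
underlying: des-vov-a-ru
1. p -> b, s -> z, t -> d / _ Z: fires at position(s) 3: dezvovaru
2. 0 -> e / C _ C: inserts after position(s) 3: dezevovaru
surface: dezevovaru

cell CLASS=fe, RANK=ak, TOR=lu:
underlying: des-vt-a-ru
1. p -> b, s -> z, t -> d / _ Z: fires at position(s) 3: dezvtaru
2. 0 -> e / C _ C: inserts after position(s) 3, 4: dezevetaru
surface: dezevetaru

cell CLASS=fe, RANK=ma, TOR=zo:
underlying: des-lef-r-ru
1. p -> b, s -> z, t -> d / _ Z: no change
2. 0 -> e / C _ C: inserts after position(s) 3, 6, 7: deselefereru
surface: deselefereru

cell CLASS=em, RANK=ra, TOR=lu:
underlying: des-vt-fe-o
1. p -> b, s -> z, t -> d / _ Z: fires at position(s) 3: dezvtfeo
2. 0 -> e / C _ C: inserts after position(s) 3, 4, 5: dezevetefeo
surface: dezevetefeo
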